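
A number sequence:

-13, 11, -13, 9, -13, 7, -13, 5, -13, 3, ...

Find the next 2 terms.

-13, 1

The terms cycle through 2 interleaved subsequences.
Track A: -13, -13, -13, -13, -13. Constant -13.
Track B: 11, 9, 7, 5, 3. Subtracting 2 each time.
Position 11 → track A, term 6 = -13.
Position 12 → track B, term 6 = 1.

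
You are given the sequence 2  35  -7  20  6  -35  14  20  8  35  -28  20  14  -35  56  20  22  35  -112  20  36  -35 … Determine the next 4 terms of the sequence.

224, 20, 58, 35

The terms cycle through 4 interleaved subsequences.
Track A = 2, 6, 8, 14, 22, 36: a Fibonacci-like recurrence a_n = a_{n-1} + a_{n-2}.
Track B = 35, -35, 35, -35, 35, -35: alternating ±35.
Track C = -7, 14, -28, 56, -112: a geometric progression (common ratio -2).
Track D = 20, 20, 20, 20, 20: always 20.
Position 23 → track C, term 6 = 224.
The 24th slot belongs to track D; its 6th term is 20.
The 25th slot belongs to track A; its 7th term is 58.
Position 26 falls in track B as its term 7, giving 35.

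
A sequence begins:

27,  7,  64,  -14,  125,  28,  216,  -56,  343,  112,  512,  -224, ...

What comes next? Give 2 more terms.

729, 448

The terms cycle through 2 interleaved subsequences.
Stream A: 27, 64, 125, 216, 343, 512. Perfect cubes starting at 3³.
Stream B: 7, -14, 28, -56, 112, -224. Geometric, ×-2 each step.
The 13th slot belongs to stream A; its 7th term is 729.
Term 14 comes from stream B (its 7th entry): 448.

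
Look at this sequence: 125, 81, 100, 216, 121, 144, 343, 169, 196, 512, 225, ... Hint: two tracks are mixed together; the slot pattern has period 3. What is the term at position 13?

729

The slot pattern repeats as ABB (period 3), so there are 2 interleaved tracks.
Subsequence A is 125, 216, 343, 512, which is the cubes 5³, 6³, 7³, ….
Subsequence B is 81, 100, 121, 144, 169, 196, 225, which is perfect squares starting at 9².
The 13th slot belongs to subsequence A; its 5th term is 729.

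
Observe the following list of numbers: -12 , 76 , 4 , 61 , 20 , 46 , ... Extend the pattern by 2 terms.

36, 31

Odd-indexed and even-indexed terms follow separate rules.
Subsequence A: -12, 4, 20 (arithmetic, step +16).
Subsequence B: 76, 61, 46 (linear: a_n = 91 − 15·n).
Term 7 comes from subsequence A (its 4th entry): 36.
Position 8 → subsequence B, term 4 = 31.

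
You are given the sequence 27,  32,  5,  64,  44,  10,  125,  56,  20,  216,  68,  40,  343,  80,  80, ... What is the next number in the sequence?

The terms cycle through 3 interleaved subsequences.
Track A = 27, 64, 125, 216, 343: perfect cubes starting at 3³.
Track B = 32, 44, 56, 68, 80: arithmetic, step +12.
Track C = 5, 10, 20, 40, 80: multiplying by 2 each time.
The 16th slot belongs to track A; its 6th term is 512.

512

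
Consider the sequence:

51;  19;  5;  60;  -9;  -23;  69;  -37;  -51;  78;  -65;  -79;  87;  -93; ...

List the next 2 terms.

Reading positions in blocks of 3 reveals the pattern ABB — 2 tracks woven together.
Subsequence A = 51, 60, 69, 78, 87: arithmetic, step +9.
Subsequence B = 19, 5, -9, -23, -37, -51, -65, -79, -93: linear: a_n = 33 − 14·n.
Position 15 falls in subsequence B as its term 10, giving -107.
Term 16 comes from subsequence A (its 6th entry): 96.

-107, 96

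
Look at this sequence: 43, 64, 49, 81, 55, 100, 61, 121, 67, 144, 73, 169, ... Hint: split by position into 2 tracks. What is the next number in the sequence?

79

Split by position mod 2 into 2 tracks.
Track A: 43, 49, 55, 61, 67, 73 (arithmetic, step +6).
Track B: 64, 81, 100, 121, 144, 169 (the squares 8², 9², 10², …).
Position 13 → track A, term 7 = 79.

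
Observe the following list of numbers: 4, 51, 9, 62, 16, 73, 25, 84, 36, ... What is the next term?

Split by position mod 2 into 2 tracks.
Track A: 4, 9, 16, 25, 36. The squares 2², 3², 4², ….
Track B: 51, 62, 73, 84. Adding 11 each time.
Position 10 falls in track B as its term 5, giving 95.

95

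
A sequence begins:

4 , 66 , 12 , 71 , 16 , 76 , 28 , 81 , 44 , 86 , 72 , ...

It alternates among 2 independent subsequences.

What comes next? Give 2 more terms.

91, 116

Odd-indexed and even-indexed terms follow separate rules.
Track A = 4, 12, 16, 28, 44, 72: a Fibonacci-like recurrence a_n = a_{n-1} + a_{n-2}.
Track B = 66, 71, 76, 81, 86: arithmetic, step +5.
Position 12 → track B, term 6 = 91.
Term 13 comes from track A (its 7th entry): 116.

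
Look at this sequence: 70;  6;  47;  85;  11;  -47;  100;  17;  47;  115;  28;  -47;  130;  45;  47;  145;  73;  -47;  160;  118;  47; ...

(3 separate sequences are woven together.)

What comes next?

The terms cycle through 3 interleaved subsequences.
Subsequence A: 70, 85, 100, 115, 130, 145, 160 (adding 15 each time).
Subsequence B: 6, 11, 17, 28, 45, 73, 118 (a Fibonacci-like recurrence a_n = a_{n-1} + a_{n-2}).
Subsequence C: 47, -47, 47, -47, 47, -47, 47 (the oscillation 47·(−1)^(n+1)).
Position 22 → subsequence A, term 8 = 175.

175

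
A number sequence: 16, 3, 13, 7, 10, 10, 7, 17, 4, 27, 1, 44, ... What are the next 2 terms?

Positions 1, 3, 5, … form one subsequence and positions 2, 4, 6, … form another.
Track A is 16, 13, 10, 7, 4, 1, which is linear: a_n = 19 − 3·n.
Track B is 3, 7, 10, 17, 27, 44, which is each term equals the sum of the previous two.
Position 13 falls in track A as its term 7, giving -2.
Position 14 → track B, term 7 = 71.

-2, 71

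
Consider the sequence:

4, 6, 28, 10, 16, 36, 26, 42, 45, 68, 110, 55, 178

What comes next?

288

The slot pattern repeats as AAB (period 3), so there are 2 interleaved tracks.
Stream A is 4, 6, 10, 16, 26, 42, 68, 110, 178, which is Fibonacci-style (each term is the sum of the two before it).
Stream B is 28, 36, 45, 55, which is the triangular numbers T_7, T_8, ….
The 14th slot belongs to stream A; its 10th term is 288.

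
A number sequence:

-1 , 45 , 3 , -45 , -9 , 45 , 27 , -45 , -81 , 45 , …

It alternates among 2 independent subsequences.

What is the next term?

243

The terms cycle through 2 interleaved subsequences.
Track A: -1, 3, -9, 27, -81 — multiplying by -3 each time.
Track B: 45, -45, 45, -45, 45 — oscillating between 45 and -45.
The 11th slot belongs to track A; its 6th term is 243.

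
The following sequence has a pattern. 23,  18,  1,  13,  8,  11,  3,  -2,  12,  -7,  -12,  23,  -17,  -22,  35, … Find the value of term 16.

-27

The slot pattern repeats as AAB (period 3), so there are 2 interleaved tracks.
Track A: 23, 18, 13, 8, 3, -2, -7, -12, -17, -22 (linear: a_n = 28 − 5·n).
Track B: 1, 11, 12, 23, 35 (a Fibonacci-like recurrence a_n = a_{n-1} + a_{n-2}).
Term 16 comes from track A (its 11th entry): -27.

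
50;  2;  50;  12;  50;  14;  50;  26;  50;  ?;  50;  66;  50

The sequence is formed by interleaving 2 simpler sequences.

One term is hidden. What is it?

40

The terms cycle through 2 interleaved subsequences.
Stream A is 50, 50, 50, 50, 50, 50, 50, which is the constant sequence 50.
Stream B is 2, 12, 14, 26, ?, 66, which is Fibonacci-style (each term is the sum of the two before it).
Stream B's pattern makes the blank 40.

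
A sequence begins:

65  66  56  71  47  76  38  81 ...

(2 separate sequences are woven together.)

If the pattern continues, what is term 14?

96

Taking every 2nd term gives 2 separate tracks.
Subsequence A is 65, 56, 47, 38, which is arithmetic with common difference −9.
Subsequence B is 66, 71, 76, 81, which is arithmetic with common difference +5.
Position 14 → subsequence B, term 7 = 96.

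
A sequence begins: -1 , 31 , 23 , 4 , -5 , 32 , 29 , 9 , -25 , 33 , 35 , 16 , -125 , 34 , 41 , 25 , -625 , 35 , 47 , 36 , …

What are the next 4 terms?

Split by position mod 4 into 4 tracks.
Stream A: -1, -5, -25, -125, -625 (geometric, ×5 each step).
Stream B: 31, 32, 33, 34, 35 (linear: a_n = 30 + n).
Stream C: 23, 29, 35, 41, 47 (arithmetic with common difference +6).
Stream D: 4, 9, 16, 25, 36 (the squares 2², 3², 4², …).
Position 21 falls in stream A as its term 6, giving -3125.
Position 22 falls in stream B as its term 6, giving 36.
The 23rd slot belongs to stream C; its 6th term is 53.
Position 24 falls in stream D as its term 6, giving 49.

-3125, 36, 53, 49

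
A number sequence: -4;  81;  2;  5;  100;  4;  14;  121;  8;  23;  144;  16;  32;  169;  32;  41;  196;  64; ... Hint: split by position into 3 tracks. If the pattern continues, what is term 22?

The terms cycle through 3 interleaved subsequences.
Stream A: -4, 5, 14, 23, 32, 41 — arithmetic with common difference +9.
Stream B: 81, 100, 121, 144, 169, 196 — perfect squares starting at 9².
Stream C: 2, 4, 8, 16, 32, 64 — powers of 2.
Term 22 comes from stream A (its 8th entry): 59.

59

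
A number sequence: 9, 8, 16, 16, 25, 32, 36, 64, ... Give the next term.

Positions 1, 3, 5, … form one subsequence and positions 2, 4, 6, … form another.
Stream A: 9, 16, 25, 36 (perfect squares starting at 3²).
Stream B: 8, 16, 32, 64 (a geometric progression (common ratio 2)).
Position 9 falls in stream A as its term 5, giving 49.

49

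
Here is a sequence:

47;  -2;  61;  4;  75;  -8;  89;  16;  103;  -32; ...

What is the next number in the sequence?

117

Positions 1, 3, 5, … form one subsequence and positions 2, 4, 6, … form another.
Track A = 47, 61, 75, 89, 103: adding 14 each time.
Track B = -2, 4, -8, 16, -32: geometric with ratio -2.
Term 11 comes from track A (its 6th entry): 117.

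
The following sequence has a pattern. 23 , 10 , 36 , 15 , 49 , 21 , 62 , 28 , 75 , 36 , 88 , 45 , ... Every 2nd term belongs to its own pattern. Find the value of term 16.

Odd-indexed and even-indexed terms follow separate rules.
Stream A = 23, 36, 49, 62, 75, 88: arithmetic, step +13.
Stream B = 10, 15, 21, 28, 36, 45: triangular numbers n(n+1)/2 for n = 4, 5, ….
Term 16 comes from stream B (its 8th entry): 66.

66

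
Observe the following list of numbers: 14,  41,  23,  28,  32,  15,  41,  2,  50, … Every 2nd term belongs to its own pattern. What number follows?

-11

Split by position mod 2 into 2 tracks.
Stream A: 14, 23, 32, 41, 50 — linear: a_n = 5 + 9·n.
Stream B: 41, 28, 15, 2 — subtracting 13 each time.
The 10th slot belongs to stream B; its 5th term is -11.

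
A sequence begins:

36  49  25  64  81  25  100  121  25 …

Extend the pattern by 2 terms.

Reading positions in blocks of 3 reveals the pattern AAB — 2 tracks woven together.
Subsequence A: 36, 49, 64, 81, 100, 121 (perfect squares starting at 6²).
Subsequence B: 25, 25, 25 (always 25).
The 10th slot belongs to subsequence A; its 7th term is 144.
Position 11 → subsequence A, term 8 = 169.

144, 169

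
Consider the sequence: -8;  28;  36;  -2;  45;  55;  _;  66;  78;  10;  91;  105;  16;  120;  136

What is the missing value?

4

Positions follow the repeating pattern ABB; grouping by letter gives 2 tracks.
Track A: -8, -2, ?, 10, 16 — arithmetic with common difference +6.
Track B: 28, 36, 45, 55, 66, 78, 91, 105, 120, 136 — triangular numbers starting at T_7.
Track A's pattern makes the blank 4.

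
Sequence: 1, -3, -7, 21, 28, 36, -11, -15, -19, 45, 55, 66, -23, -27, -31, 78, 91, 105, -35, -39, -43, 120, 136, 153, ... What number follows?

-47

The slot pattern repeats as AAABBB (period 6), so there are 2 interleaved tracks.
Track A: 1, -3, -7, -11, -15, -19, -23, -27, -31, -35, -39, -43 — arithmetic, step −4.
Track B: 21, 28, 36, 45, 55, 66, 78, 91, 105, 120, 136, 153 — triangular numbers starting at T_6.
Position 25 → track A, term 13 = -47.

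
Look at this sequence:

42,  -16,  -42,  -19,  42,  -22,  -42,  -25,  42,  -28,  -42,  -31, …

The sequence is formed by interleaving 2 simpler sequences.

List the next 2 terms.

42, -34

Odd-indexed and even-indexed terms follow separate rules.
Subsequence A = 42, -42, 42, -42, 42, -42: oscillating between 42 and -42.
Subsequence B = -16, -19, -22, -25, -28, -31: arithmetic with common difference −3.
Position 13 falls in subsequence A as its term 7, giving 42.
The 14th slot belongs to subsequence B; its 7th term is -34.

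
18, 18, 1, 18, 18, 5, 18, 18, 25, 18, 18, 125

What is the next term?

18

Positions follow the repeating pattern AAB; grouping by letter gives 2 tracks.
Track A: 18, 18, 18, 18, 18, 18, 18, 18 (constant 18).
Track B: 1, 5, 25, 125 (powers of 5).
The 13th slot belongs to track A; its 9th term is 18.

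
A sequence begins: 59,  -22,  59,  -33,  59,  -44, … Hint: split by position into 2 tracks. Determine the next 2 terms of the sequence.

Odd-indexed and even-indexed terms follow separate rules.
Track A: 59, 59, 59. Always 59.
Track B: -22, -33, -44. Subtracting 11 each time.
Position 7 → track A, term 4 = 59.
Position 8 → track B, term 4 = -55.

59, -55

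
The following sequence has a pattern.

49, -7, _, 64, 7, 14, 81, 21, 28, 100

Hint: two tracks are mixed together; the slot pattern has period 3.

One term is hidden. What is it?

Positions follow the repeating pattern ABB; grouping by letter gives 2 tracks.
Track A is 49, 64, 81, 100, which is perfect squares starting at 7².
Track B is -7, ?, 7, 14, 21, 28, which is arithmetic, step +7.
Track B's pattern makes the blank 0.

0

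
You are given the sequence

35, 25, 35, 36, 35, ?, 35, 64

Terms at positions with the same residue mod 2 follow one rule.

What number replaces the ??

Odd-indexed and even-indexed terms follow separate rules.
Stream A is 35, 35, 35, 35, which is the constant sequence 35.
Stream B is 25, 36, ?, 64, which is perfect squares starting at 5².
The gap is stream B's term 3; the rule gives 49.

49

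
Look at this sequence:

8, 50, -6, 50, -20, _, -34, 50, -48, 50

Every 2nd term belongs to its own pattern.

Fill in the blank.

Positions 1, 3, 5, … form one subsequence and positions 2, 4, 6, … form another.
Track A: 8, -6, -20, -34, -48 (arithmetic, step −14).
Track B: 50, 50, ?, 50, 50 (constant 50).
Filling track B at index 3 by its rule yields 50.

50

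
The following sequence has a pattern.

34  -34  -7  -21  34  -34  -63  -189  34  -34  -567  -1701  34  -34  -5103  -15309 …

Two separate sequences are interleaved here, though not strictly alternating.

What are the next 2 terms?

Reading positions in blocks of 4 reveals the pattern AABB — 2 tracks woven together.
Subsequence A = 34, -34, 34, -34, 34, -34, 34, -34: alternating ±34.
Subsequence B = -7, -21, -63, -189, -567, -1701, -5103, -15309: multiplying by 3 each time.
Term 17 comes from subsequence A (its 9th entry): 34.
Term 18 comes from subsequence A (its 10th entry): -34.

34, -34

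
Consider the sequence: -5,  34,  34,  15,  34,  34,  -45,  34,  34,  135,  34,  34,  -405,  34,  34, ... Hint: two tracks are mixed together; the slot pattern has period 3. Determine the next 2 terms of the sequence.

The slot pattern repeats as ABB (period 3), so there are 2 interleaved tracks.
Track A: -5, 15, -45, 135, -405. Geometric with ratio -3.
Track B: 34, 34, 34, 34, 34, 34, 34, 34, 34, 34. Always 34.
The 16th slot belongs to track A; its 6th term is 1215.
Term 17 comes from track B (its 11th entry): 34.

1215, 34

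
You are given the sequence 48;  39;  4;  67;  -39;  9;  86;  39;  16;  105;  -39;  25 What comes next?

124

Taking every 3rd term gives 3 separate tracks.
Stream A: 48, 67, 86, 105 (linear: a_n = 29 + 19·n).
Stream B: 39, -39, 39, -39 (oscillating between 39 and -39).
Stream C: 4, 9, 16, 25 (perfect squares starting at 2²).
Position 13 falls in stream A as its term 5, giving 124.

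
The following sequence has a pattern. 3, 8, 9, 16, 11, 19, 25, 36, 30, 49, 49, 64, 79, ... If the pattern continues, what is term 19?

121

The slot pattern repeats as AABB (period 4), so there are 2 interleaved tracks.
Track A: 3, 8, 11, 19, 30, 49, 79 — each term equals the sum of the previous two.
Track B: 9, 16, 25, 36, 49, 64 — perfect squares starting at 3².
Position 19 → track B, term 9 = 121.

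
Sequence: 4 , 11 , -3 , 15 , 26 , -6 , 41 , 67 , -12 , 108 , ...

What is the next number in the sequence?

Reading positions in blocks of 3 reveals the pattern AAB — 2 tracks woven together.
Subsequence A: 4, 11, 15, 26, 41, 67, 108 (a Fibonacci-like recurrence a_n = a_{n-1} + a_{n-2}).
Subsequence B: -3, -6, -12 (geometric, ×2 each step).
The 11th slot belongs to subsequence A; its 8th term is 175.

175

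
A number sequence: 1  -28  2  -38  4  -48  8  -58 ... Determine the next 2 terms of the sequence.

Odd-indexed and even-indexed terms follow separate rules.
Subsequence A = 1, 2, 4, 8: successive powers of 2.
Subsequence B = -28, -38, -48, -58: linear: a_n = -18 − 10·n.
The 9th slot belongs to subsequence A; its 5th term is 16.
Term 10 comes from subsequence B (its 5th entry): -68.

16, -68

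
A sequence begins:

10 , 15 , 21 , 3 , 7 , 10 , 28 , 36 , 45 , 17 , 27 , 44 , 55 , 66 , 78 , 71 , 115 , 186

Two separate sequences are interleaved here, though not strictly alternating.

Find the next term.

91

Reading positions in blocks of 6 reveals the pattern AAABBB — 2 tracks woven together.
Stream A = 10, 15, 21, 28, 36, 45, 55, 66, 78: the triangular numbers T_4, T_5, ….
Stream B = 3, 7, 10, 17, 27, 44, 71, 115, 186: a Fibonacci-like recurrence a_n = a_{n-1} + a_{n-2}.
Position 19 falls in stream A as its term 10, giving 91.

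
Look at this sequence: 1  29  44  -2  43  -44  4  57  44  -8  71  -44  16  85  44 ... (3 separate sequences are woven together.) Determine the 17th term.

The terms cycle through 3 interleaved subsequences.
Track A: 1, -2, 4, -8, 16. Multiplying by -2 each time.
Track B: 29, 43, 57, 71, 85. Arithmetic, step +14.
Track C: 44, -44, 44, -44, 44. Oscillating between 44 and -44.
Term 17 comes from track B (its 6th entry): 99.

99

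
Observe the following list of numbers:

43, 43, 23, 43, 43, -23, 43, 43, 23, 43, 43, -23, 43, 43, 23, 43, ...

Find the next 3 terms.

43, -23, 43

The slot pattern repeats as AAB (period 3), so there are 2 interleaved tracks.
Track A: 43, 43, 43, 43, 43, 43, 43, 43, 43, 43, 43. The constant sequence 43.
Track B: 23, -23, 23, -23, 23. Oscillating between 23 and -23.
Position 17 falls in track A as its term 12, giving 43.
Position 18 → track B, term 6 = -23.
Term 19 comes from track A (its 13th entry): 43.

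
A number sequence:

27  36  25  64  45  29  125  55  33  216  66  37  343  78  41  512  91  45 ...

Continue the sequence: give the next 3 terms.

729, 105, 49

Split by position mod 3: positions 1, 4, 7, … form one track, and each other residue class forms its own.
Subsequence A: 27, 64, 125, 216, 343, 512 — consecutive cubes n³ from n = 3.
Subsequence B: 36, 45, 55, 66, 78, 91 — triangular numbers starting at T_8.
Subsequence C: 25, 29, 33, 37, 41, 45 — linear: a_n = 21 + 4·n.
Term 19 comes from subsequence A (its 7th entry): 729.
Term 20 comes from subsequence B (its 7th entry): 105.
Position 21 falls in subsequence C as its term 7, giving 49.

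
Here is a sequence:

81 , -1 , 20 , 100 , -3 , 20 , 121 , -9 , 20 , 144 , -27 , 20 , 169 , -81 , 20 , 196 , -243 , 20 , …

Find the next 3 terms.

Read the sequence 3 terms at a time; column i is its own pattern.
Stream A is 81, 100, 121, 144, 169, 196, which is consecutive squares n² from n = 9.
Stream B is -1, -3, -9, -27, -81, -243, which is geometric with ratio 3.
Stream C is 20, 20, 20, 20, 20, 20, which is always 20.
Position 19 falls in stream A as its term 7, giving 225.
Term 20 comes from stream B (its 7th entry): -729.
Term 21 comes from stream C (its 7th entry): 20.

225, -729, 20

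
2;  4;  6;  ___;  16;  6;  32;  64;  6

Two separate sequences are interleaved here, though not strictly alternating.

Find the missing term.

8

The slot pattern repeats as AAB (period 3), so there are 2 interleaved tracks.
Subsequence A: 2, 4, ?, 16, 32, 64 — successive powers of 2.
Subsequence B: 6, 6, 6 — constant 6.
The gap is subsequence A's term 3; the rule gives 8.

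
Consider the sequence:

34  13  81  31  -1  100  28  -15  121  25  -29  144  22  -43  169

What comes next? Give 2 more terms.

Taking every 3rd term gives 3 separate tracks.
Track A: 34, 31, 28, 25, 22. Linear: a_n = 37 − 3·n.
Track B: 13, -1, -15, -29, -43. Linear: a_n = 27 − 14·n.
Track C: 81, 100, 121, 144, 169. The squares 9², 10², 11², ….
Position 16 falls in track A as its term 6, giving 19.
The 17th slot belongs to track B; its 6th term is -57.

19, -57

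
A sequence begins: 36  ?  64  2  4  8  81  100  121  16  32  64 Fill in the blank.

The slot pattern repeats as AAABBB (period 6), so there are 2 interleaved tracks.
Track A: 36, ?, 64, 81, 100, 121. Perfect squares starting at 6².
Track B: 2, 4, 8, 16, 32, 64. Successive powers of 2.
Track A's pattern makes the blank 49.

49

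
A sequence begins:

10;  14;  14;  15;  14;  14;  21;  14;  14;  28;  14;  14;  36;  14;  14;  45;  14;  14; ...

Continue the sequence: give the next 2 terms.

55, 14

Positions follow the repeating pattern ABB; grouping by letter gives 2 tracks.
Track A = 10, 15, 21, 28, 36, 45: triangular numbers n(n+1)/2 for n = 4, 5, ….
Track B = 14, 14, 14, 14, 14, 14, 14, 14, 14, 14, 14, 14: the constant sequence 14.
Position 19 falls in track A as its term 7, giving 55.
Position 20 → track B, term 13 = 14.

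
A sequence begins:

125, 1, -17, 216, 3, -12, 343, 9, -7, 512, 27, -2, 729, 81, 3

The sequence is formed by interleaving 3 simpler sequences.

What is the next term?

1000

Read the sequence 3 terms at a time; column i is its own pattern.
Subsequence A: 125, 216, 343, 512, 729 — the cubes 5³, 6³, 7³, ….
Subsequence B: 1, 3, 9, 27, 81 — successive powers of 3.
Subsequence C: -17, -12, -7, -2, 3 — linear: a_n = -22 + 5·n.
Position 16 falls in subsequence A as its term 6, giving 1000.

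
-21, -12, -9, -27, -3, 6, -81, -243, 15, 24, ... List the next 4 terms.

-729, -2187, 33, 42

The slot pattern repeats as AABB (period 4), so there are 2 interleaved tracks.
Track A = -21, -12, -3, 6, 15, 24: arithmetic with common difference +9.
Track B = -9, -27, -81, -243: geometric, ×3 each step.
Position 11 falls in track B as its term 5, giving -729.
Position 12 → track B, term 6 = -2187.
Position 13 falls in track A as its term 7, giving 33.
Position 14 falls in track A as its term 8, giving 42.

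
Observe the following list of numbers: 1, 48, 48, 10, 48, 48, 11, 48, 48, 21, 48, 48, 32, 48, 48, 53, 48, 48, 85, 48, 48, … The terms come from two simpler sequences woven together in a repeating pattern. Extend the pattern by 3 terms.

Positions follow the repeating pattern ABB; grouping by letter gives 2 tracks.
Stream A: 1, 10, 11, 21, 32, 53, 85 — a Fibonacci-like recurrence a_n = a_{n-1} + a_{n-2}.
Stream B: 48, 48, 48, 48, 48, 48, 48, 48, 48, 48, 48, 48, 48, 48 — constant 48.
Position 22 → stream A, term 8 = 138.
Position 23 falls in stream B as its term 15, giving 48.
Position 24 → stream B, term 16 = 48.

138, 48, 48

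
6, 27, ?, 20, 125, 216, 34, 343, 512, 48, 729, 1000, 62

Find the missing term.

64

The slot pattern repeats as ABB (period 3), so there are 2 interleaved tracks.
Track A = 6, 20, 34, 48, 62: linear: a_n = -8 + 14·n.
Track B = 27, ?, 125, 216, 343, 512, 729, 1000: perfect cubes starting at 3³.
Track B's pattern makes the blank 64.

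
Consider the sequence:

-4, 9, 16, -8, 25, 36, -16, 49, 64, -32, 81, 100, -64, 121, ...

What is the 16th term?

Positions follow the repeating pattern ABB; grouping by letter gives 2 tracks.
Subsequence A: -4, -8, -16, -32, -64 (multiplying by 2 each time).
Subsequence B: 9, 16, 25, 36, 49, 64, 81, 100, 121 (consecutive squares n² from n = 3).
Position 16 → subsequence A, term 6 = -128.

-128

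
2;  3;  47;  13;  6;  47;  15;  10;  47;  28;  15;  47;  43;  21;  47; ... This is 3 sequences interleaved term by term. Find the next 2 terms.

71, 28

Taking every 3rd term gives 3 separate tracks.
Stream A = 2, 13, 15, 28, 43: each term equals the sum of the previous two.
Stream B = 3, 6, 10, 15, 21: triangular numbers starting at T_2.
Stream C = 47, 47, 47, 47, 47: the constant sequence 47.
Term 16 comes from stream A (its 6th entry): 71.
Position 17 falls in stream B as its term 6, giving 28.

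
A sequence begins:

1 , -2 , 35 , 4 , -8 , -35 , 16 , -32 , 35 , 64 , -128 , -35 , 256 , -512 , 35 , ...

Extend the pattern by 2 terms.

1024, -2048

Reading positions in blocks of 3 reveals the pattern AAB — 2 tracks woven together.
Track A: 1, -2, 4, -8, 16, -32, 64, -128, 256, -512. Geometric, ×-2 each step.
Track B: 35, -35, 35, -35, 35. The oscillation 35·(−1)^(n+1).
Term 16 comes from track A (its 11th entry): 1024.
Term 17 comes from track A (its 12th entry): -2048.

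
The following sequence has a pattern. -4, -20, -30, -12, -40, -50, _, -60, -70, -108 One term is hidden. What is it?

The slot pattern repeats as ABB (period 3), so there are 2 interleaved tracks.
Track A = -4, -12, ?, -108: geometric, ×3 each step.
Track B = -20, -30, -40, -50, -60, -70: arithmetic with common difference −10.
The gap is track A's term 3; the rule gives -36.

-36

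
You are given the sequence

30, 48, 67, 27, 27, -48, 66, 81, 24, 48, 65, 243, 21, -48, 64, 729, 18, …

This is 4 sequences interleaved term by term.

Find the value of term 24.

6561

Read the sequence 4 terms at a time; column i is its own pattern.
Track A is 30, 27, 24, 21, 18, which is subtracting 3 each time.
Track B is 48, -48, 48, -48, which is alternating ±48.
Track C is 67, 66, 65, 64, which is arithmetic with common difference −1.
Track D is 27, 81, 243, 729, which is powers 3^3, 3^4, 3^5, ….
Term 24 comes from track D (its 6th entry): 6561.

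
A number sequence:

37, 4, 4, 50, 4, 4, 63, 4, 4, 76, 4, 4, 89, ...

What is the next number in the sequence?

Reading positions in blocks of 3 reveals the pattern ABB — 2 tracks woven together.
Stream A: 37, 50, 63, 76, 89 (arithmetic, step +13).
Stream B: 4, 4, 4, 4, 4, 4, 4, 4 (constant 4).
Term 14 comes from stream B (its 9th entry): 4.

4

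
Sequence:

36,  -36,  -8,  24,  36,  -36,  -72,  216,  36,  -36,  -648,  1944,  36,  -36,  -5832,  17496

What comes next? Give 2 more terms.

36, -36

Reading positions in blocks of 4 reveals the pattern AABB — 2 tracks woven together.
Stream A is 36, -36, 36, -36, 36, -36, 36, -36, which is the oscillation 36·(−1)^(n+1).
Stream B is -8, 24, -72, 216, -648, 1944, -5832, 17496, which is a geometric progression (common ratio -3).
Position 17 → stream A, term 9 = 36.
Position 18 falls in stream A as its term 10, giving -36.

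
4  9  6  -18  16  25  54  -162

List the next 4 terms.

36, 49, 486, -1458

Reading positions in blocks of 4 reveals the pattern AABB — 2 tracks woven together.
Stream A: 4, 9, 16, 25 (consecutive squares n² from n = 2).
Stream B: 6, -18, 54, -162 (multiplying by -3 each time).
Position 9 → stream A, term 5 = 36.
Position 10 falls in stream A as its term 6, giving 49.
Position 11 falls in stream B as its term 5, giving 486.
Position 12 falls in stream B as its term 6, giving -1458.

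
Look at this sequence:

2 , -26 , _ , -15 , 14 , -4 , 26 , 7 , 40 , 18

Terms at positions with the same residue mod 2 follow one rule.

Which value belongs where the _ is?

Positions 1, 3, 5, … form one subsequence and positions 2, 4, 6, … form another.
Stream A: 2, ?, 14, 26, 40. A Fibonacci-like recurrence a_n = a_{n-1} + a_{n-2}.
Stream B: -26, -15, -4, 7, 18. Adding 11 each time.
The gap is stream A's term 2; the rule gives 12.

12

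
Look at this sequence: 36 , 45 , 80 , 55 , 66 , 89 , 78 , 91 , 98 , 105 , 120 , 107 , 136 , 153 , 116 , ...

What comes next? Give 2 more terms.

171, 190

Reading positions in blocks of 3 reveals the pattern AAB — 2 tracks woven together.
Track A = 36, 45, 55, 66, 78, 91, 105, 120, 136, 153: the triangular numbers T_8, T_9, ….
Track B = 80, 89, 98, 107, 116: arithmetic with common difference +9.
The 16th slot belongs to track A; its 11th term is 171.
Term 17 comes from track A (its 12th entry): 190.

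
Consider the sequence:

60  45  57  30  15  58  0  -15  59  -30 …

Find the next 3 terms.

The slot pattern repeats as AAB (period 3), so there are 2 interleaved tracks.
Stream A: 60, 45, 30, 15, 0, -15, -30 — subtracting 15 each time.
Stream B: 57, 58, 59 — adding 1 each time.
Term 11 comes from stream A (its 8th entry): -45.
Term 12 comes from stream B (its 4th entry): 60.
Term 13 comes from stream A (its 9th entry): -60.

-45, 60, -60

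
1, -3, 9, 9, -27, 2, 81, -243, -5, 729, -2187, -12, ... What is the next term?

Reading positions in blocks of 3 reveals the pattern AAB — 2 tracks woven together.
Subsequence A: 1, -3, 9, -27, 81, -243, 729, -2187. A geometric progression (common ratio -3).
Subsequence B: 9, 2, -5, -12. Arithmetic, step −7.
Position 13 falls in subsequence A as its term 9, giving 6561.

6561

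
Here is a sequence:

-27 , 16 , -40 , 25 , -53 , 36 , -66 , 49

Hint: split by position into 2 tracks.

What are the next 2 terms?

The terms cycle through 2 interleaved subsequences.
Subsequence A: -27, -40, -53, -66 (linear: a_n = -14 − 13·n).
Subsequence B: 16, 25, 36, 49 (consecutive squares n² from n = 4).
The 9th slot belongs to subsequence A; its 5th term is -79.
Position 10 → subsequence B, term 5 = 64.

-79, 64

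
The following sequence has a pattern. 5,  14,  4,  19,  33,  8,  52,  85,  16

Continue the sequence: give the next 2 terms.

137, 222

The slot pattern repeats as AAB (period 3), so there are 2 interleaved tracks.
Subsequence A: 5, 14, 19, 33, 52, 85. A Fibonacci-like recurrence a_n = a_{n-1} + a_{n-2}.
Subsequence B: 4, 8, 16. Powers of 2.
Position 10 falls in subsequence A as its term 7, giving 137.
Position 11 falls in subsequence A as its term 8, giving 222.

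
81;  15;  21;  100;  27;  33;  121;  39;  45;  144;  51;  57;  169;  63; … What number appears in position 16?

196

Positions follow the repeating pattern ABB; grouping by letter gives 2 tracks.
Stream A = 81, 100, 121, 144, 169: consecutive squares n² from n = 9.
Stream B = 15, 21, 27, 33, 39, 45, 51, 57, 63: arithmetic, step +6.
The 16th slot belongs to stream A; its 6th term is 196.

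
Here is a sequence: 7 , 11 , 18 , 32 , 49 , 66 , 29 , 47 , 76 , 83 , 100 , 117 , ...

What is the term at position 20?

843

Reading positions in blocks of 6 reveals the pattern AAABBB — 2 tracks woven together.
Track A: 7, 11, 18, 29, 47, 76 (Fibonacci-style (each term is the sum of the two before it)).
Track B: 32, 49, 66, 83, 100, 117 (arithmetic with common difference +17).
Term 20 comes from track A (its 11th entry): 843.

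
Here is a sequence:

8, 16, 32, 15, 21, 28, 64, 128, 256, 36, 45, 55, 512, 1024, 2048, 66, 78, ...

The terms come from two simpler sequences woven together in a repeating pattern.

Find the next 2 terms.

91, 4096

The slot pattern repeats as AAABBB (period 6), so there are 2 interleaved tracks.
Subsequence A = 8, 16, 32, 64, 128, 256, 512, 1024, 2048: powers of 2.
Subsequence B = 15, 21, 28, 36, 45, 55, 66, 78: triangular numbers n(n+1)/2 for n = 5, 6, ….
Term 18 comes from subsequence B (its 9th entry): 91.
The 19th slot belongs to subsequence A; its 10th term is 4096.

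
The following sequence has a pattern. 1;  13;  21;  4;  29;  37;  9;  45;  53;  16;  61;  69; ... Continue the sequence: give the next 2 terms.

Positions follow the repeating pattern ABB; grouping by letter gives 2 tracks.
Track A: 1, 4, 9, 16 — perfect squares starting at 1².
Track B: 13, 21, 29, 37, 45, 53, 61, 69 — linear: a_n = 5 + 8·n.
The 13th slot belongs to track A; its 5th term is 25.
Term 14 comes from track B (its 9th entry): 77.

25, 77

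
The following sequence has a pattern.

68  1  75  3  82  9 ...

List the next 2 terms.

89, 27

Positions 1, 3, 5, … form one subsequence and positions 2, 4, 6, … form another.
Track A: 68, 75, 82 (arithmetic, step +7).
Track B: 1, 3, 9 (powers 3^0, 3^1, 3^2, …).
Position 7 → track A, term 4 = 89.
Position 8 falls in track B as its term 4, giving 27.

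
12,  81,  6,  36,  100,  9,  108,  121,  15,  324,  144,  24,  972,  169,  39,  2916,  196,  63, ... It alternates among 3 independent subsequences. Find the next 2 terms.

8748, 225

The terms cycle through 3 interleaved subsequences.
Track A is 12, 36, 108, 324, 972, 2916, which is multiplying by 3 each time.
Track B is 81, 100, 121, 144, 169, 196, which is the squares 9², 10², 11², ….
Track C is 6, 9, 15, 24, 39, 63, which is Fibonacci-style (each term is the sum of the two before it).
Position 19 falls in track A as its term 7, giving 8748.
Position 20 → track B, term 7 = 225.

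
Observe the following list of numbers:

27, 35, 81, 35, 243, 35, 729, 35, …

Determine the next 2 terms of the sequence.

2187, 35

Split by position mod 2 into 2 tracks.
Subsequence A: 27, 81, 243, 729 — powers 3^3, 3^4, 3^5, ….
Subsequence B: 35, 35, 35, 35 — constant 35.
The 9th slot belongs to subsequence A; its 5th term is 2187.
Position 10 falls in subsequence B as its term 5, giving 35.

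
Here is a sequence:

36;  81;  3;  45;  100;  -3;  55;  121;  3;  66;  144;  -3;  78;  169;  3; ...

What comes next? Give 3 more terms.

Taking every 3rd term gives 3 separate tracks.
Track A: 36, 45, 55, 66, 78 — triangular numbers n(n+1)/2 for n = 8, 9, ….
Track B: 81, 100, 121, 144, 169 — the squares 9², 10², 11², ….
Track C: 3, -3, 3, -3, 3 — alternating ±3.
Term 16 comes from track A (its 6th entry): 91.
Term 17 comes from track B (its 6th entry): 196.
Position 18 → track C, term 6 = -3.

91, 196, -3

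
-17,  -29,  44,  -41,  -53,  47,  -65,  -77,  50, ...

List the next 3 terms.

-89, -101, 53

Positions follow the repeating pattern AAB; grouping by letter gives 2 tracks.
Track A is -17, -29, -41, -53, -65, -77, which is subtracting 12 each time.
Track B is 44, 47, 50, which is arithmetic with common difference +3.
The 10th slot belongs to track A; its 7th term is -89.
Term 11 comes from track A (its 8th entry): -101.
Position 12 → track B, term 4 = 53.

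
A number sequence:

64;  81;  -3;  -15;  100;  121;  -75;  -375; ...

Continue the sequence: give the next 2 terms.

Reading positions in blocks of 4 reveals the pattern AABB — 2 tracks woven together.
Track A: 64, 81, 100, 121 (perfect squares starting at 8²).
Track B: -3, -15, -75, -375 (geometric, ×5 each step).
Position 9 falls in track A as its term 5, giving 144.
Position 10 falls in track A as its term 6, giving 169.

144, 169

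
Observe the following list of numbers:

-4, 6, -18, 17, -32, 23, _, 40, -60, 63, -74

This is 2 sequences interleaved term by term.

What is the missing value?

-46

Odd-indexed and even-indexed terms follow separate rules.
Track A is -4, -18, -32, ?, -60, -74, which is subtracting 14 each time.
Track B is 6, 17, 23, 40, 63, which is each term equals the sum of the previous two.
Track A's pattern makes the blank -46.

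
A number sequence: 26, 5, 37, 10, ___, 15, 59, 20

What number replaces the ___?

48

Split by position mod 2 into 2 tracks.
Track A: 26, 37, ?, 59 (linear: a_n = 15 + 11·n).
Track B: 5, 10, 15, 20 (adding 5 each time).
Filling track A at index 3 by its rule yields 48.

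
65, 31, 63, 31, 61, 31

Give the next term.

59

Taking every 2nd term gives 2 separate tracks.
Subsequence A: 65, 63, 61. Subtracting 2 each time.
Subsequence B: 31, 31, 31. Constant 31.
The 7th slot belongs to subsequence A; its 4th term is 59.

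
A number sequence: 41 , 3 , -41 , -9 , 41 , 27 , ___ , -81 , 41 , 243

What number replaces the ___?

-41

Odd-indexed and even-indexed terms follow separate rules.
Track A = 41, -41, 41, ?, 41: the oscillation 41·(−1)^(n+1).
Track B = 3, -9, 27, -81, 243: geometric, ×-3 each step.
The gap is track A's term 4; the rule gives -41.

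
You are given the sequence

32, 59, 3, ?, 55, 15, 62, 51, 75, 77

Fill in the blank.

Split by position mod 3: positions 1, 4, 7, … form one track, and each other residue class forms its own.
Stream A = 32, ?, 62, 77: arithmetic, step +15.
Stream B = 59, 55, 51: linear: a_n = 63 − 4·n.
Stream C = 3, 15, 75: multiplying by 5 each time.
So the missing entry in stream A is 47.

47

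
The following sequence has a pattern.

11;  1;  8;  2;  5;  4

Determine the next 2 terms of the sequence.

2, 8

Taking every 2nd term gives 2 separate tracks.
Track A is 11, 8, 5, which is subtracting 3 each time.
Track B is 1, 2, 4, which is successive powers of 2.
The 7th slot belongs to track A; its 4th term is 2.
The 8th slot belongs to track B; its 4th term is 8.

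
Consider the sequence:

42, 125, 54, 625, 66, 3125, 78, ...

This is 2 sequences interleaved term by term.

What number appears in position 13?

Positions 1, 3, 5, … form one subsequence and positions 2, 4, 6, … form another.
Stream A is 42, 54, 66, 78, which is linear: a_n = 30 + 12·n.
Stream B is 125, 625, 3125, which is powers of 5.
The 13th slot belongs to stream A; its 7th term is 114.

114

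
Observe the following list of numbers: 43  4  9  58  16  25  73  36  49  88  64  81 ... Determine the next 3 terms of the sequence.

103, 100, 121

The slot pattern repeats as ABB (period 3), so there are 2 interleaved tracks.
Track A is 43, 58, 73, 88, which is linear: a_n = 28 + 15·n.
Track B is 4, 9, 16, 25, 36, 49, 64, 81, which is the squares 2², 3², 4², ….
The 13th slot belongs to track A; its 5th term is 103.
Position 14 falls in track B as its term 9, giving 100.
Position 15 falls in track B as its term 10, giving 121.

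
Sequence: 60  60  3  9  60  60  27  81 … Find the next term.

60

Positions follow the repeating pattern AABB; grouping by letter gives 2 tracks.
Track A is 60, 60, 60, 60, which is the constant sequence 60.
Track B is 3, 9, 27, 81, which is a geometric progression (common ratio 3).
Term 9 comes from track A (its 5th entry): 60.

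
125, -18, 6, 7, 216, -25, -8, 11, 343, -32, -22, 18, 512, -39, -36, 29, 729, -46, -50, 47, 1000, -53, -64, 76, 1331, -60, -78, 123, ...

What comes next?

1728

Read the sequence 4 terms at a time; column i is its own pattern.
Track A: 125, 216, 343, 512, 729, 1000, 1331 (perfect cubes starting at 5³).
Track B: -18, -25, -32, -39, -46, -53, -60 (subtracting 7 each time).
Track C: 6, -8, -22, -36, -50, -64, -78 (linear: a_n = 20 − 14·n).
Track D: 7, 11, 18, 29, 47, 76, 123 (Fibonacci-style (each term is the sum of the two before it)).
Position 29 falls in track A as its term 8, giving 1728.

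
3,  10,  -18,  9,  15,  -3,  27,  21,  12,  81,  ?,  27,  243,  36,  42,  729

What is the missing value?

Read the sequence 3 terms at a time; column i is its own pattern.
Track A = 3, 9, 27, 81, 243, 729: successive powers of 3.
Track B = 10, 15, 21, ?, 36: the triangular numbers T_4, T_5, ….
Track C = -18, -3, 12, 27, 42: linear: a_n = -33 + 15·n.
So the missing entry in track B is 28.

28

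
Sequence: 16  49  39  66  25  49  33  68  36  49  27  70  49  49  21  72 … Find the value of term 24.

Taking every 4th term gives 4 separate tracks.
Stream A = 16, 25, 36, 49: perfect squares starting at 4².
Stream B = 49, 49, 49, 49: always 49.
Stream C = 39, 33, 27, 21: arithmetic with common difference −6.
Stream D = 66, 68, 70, 72: linear: a_n = 64 + 2·n.
The 24th slot belongs to stream D; its 6th term is 76.

76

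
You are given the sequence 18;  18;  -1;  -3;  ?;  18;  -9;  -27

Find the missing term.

The slot pattern repeats as AABB (period 4), so there are 2 interleaved tracks.
Track A is 18, 18, ?, 18, which is always 18.
Track B is -1, -3, -9, -27, which is geometric, ×3 each step.
Filling track A at index 3 by its rule yields 18.

18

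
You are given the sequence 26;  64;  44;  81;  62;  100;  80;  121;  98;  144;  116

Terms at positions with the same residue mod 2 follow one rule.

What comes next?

169

Odd-indexed and even-indexed terms follow separate rules.
Track A: 26, 44, 62, 80, 98, 116 — arithmetic, step +18.
Track B: 64, 81, 100, 121, 144 — the squares 8², 9², 10², ….
Position 12 falls in track B as its term 6, giving 169.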